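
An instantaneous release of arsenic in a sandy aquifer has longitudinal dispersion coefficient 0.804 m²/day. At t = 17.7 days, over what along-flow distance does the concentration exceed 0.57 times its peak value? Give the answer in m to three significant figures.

The plume is Gaussian with σ = √(2Dt) = √(2 × 0.804 × 17.7) = 5.335 m.
C/C_peak = exp(−Δx²/(2σ²)) = 0.57 ⇒ Δx = σ·√(−2 ln 0.57) = 5.335 × 1.060 = 5.655 m.
Width = 2Δx = 11.3 m.

11.3 m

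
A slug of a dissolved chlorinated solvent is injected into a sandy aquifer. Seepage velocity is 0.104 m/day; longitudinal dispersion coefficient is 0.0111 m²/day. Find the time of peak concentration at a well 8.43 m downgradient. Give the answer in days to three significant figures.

For the 1D instantaneous-source solution, setting ∂C/∂t = 0 at fixed x gives v²t² + 2Dt − x² = 0, so t = (√(D² + v²x²) − D)/v².
√(D² + v²x²) = √(0.0111² + 0.104² × 8.43²) = 0.8768; v² = 0.010816.
t = (0.8768 − 0.0111)/0.010816 = 80.0 days (vs. the pure-advection estimate x/v = 81.1 d).

80.0 days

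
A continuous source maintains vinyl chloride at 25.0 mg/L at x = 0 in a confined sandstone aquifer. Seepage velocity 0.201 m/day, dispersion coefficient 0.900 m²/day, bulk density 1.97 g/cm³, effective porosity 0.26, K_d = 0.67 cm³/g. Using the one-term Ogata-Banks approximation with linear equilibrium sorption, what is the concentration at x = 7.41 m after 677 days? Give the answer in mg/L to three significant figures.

Retardation factor R = 1 + ρ_b·K_d/n = 1 + 1.97 × 0.67/0.26 = 6.077.
Sorption retards both mechanisms: v_R = v/R = 0.03308 m/day, D_R = D/R = 0.1481 m²/day.
v_R·t = 0.03308 × 677 = 22.39516 m; 2√(D_R t) = 20.03 m; argument = (7.41 − 22.39516)/20.03 = -0.7481.
C = C₀ × ½·erfc(-0.7481) = 25.0 × 0.8550 = 21.4 mg/L.

21.4 mg/L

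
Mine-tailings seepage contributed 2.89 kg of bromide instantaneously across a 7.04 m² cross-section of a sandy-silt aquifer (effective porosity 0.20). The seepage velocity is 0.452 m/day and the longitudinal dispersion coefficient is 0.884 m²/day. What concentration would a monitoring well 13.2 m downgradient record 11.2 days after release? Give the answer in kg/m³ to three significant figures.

For an instantaneous plane source, C(x,t) = M/(n_e·A·√(4πDt)) · exp(−(x−vt)²/(4Dt)), with n_e·A the pore (flow) area.
Plume center vt = 0.452 × 11.2 = 5.0624 m, so the well at 13.2 m is 8.1376 m downgradient of the peak.
√(4πDt) = 11.15 m, giving peak height M/(n_e·A·√(4πDt)) = 2.89/(0.20 × 7.04 × 11.15) = 0.1841 kg/m³.
(x−vt)²/(4Dt) = (8.1376)²/(4 × 0.884 × 11.2) = 1.672; exp(−1.672) = 0.1879.
C = 0.1841 × 0.1879 = 0.0346 kg/m³.

0.0346 kg/m³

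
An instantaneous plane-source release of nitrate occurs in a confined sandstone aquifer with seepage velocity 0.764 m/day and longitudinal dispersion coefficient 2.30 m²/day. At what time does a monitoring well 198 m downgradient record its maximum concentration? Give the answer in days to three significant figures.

For the 1D instantaneous-source solution, setting ∂C/∂t = 0 at fixed x gives v²t² + 2Dt − x² = 0, so t = (√(D² + v²x²) − D)/v².
√(D² + v²x²) = √(2.30² + 0.764² × 198²) = 151.3; v² = 0.583696.
t = (151.3 − 2.30)/0.583696 = 255 days (vs. the pure-advection estimate x/v = 259 d).

255 days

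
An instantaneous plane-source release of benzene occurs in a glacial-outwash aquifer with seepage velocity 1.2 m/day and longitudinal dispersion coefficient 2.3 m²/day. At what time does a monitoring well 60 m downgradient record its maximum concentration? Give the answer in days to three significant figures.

48.4 days

For the 1D instantaneous-source solution, setting ∂C/∂t = 0 at fixed x gives v²t² + 2Dt − x² = 0, so t = (√(D² + v²x²) − D)/v².
√(D² + v²x²) = √(2.3² + 1.2² × 60²) = 72.04; v² = 1.44.
t = (72.04 − 2.3)/1.44 = 48.4 days (vs. the pure-advection estimate x/v = 50.0 d).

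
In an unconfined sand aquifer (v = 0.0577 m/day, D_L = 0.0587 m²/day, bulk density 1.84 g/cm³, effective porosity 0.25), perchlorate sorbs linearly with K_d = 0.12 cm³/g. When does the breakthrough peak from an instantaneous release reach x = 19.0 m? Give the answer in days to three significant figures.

588 days

Retardation factor R = 1 + ρ_b·K_d/n = 1 + 1.84 × 0.12/0.25 = 1.883.
Sorption retards both mechanisms: v_R = v/R = 0.03064 m/day, D_R = D/R = 0.03117 m²/day.
Peak time from v_R²t² + 2D_R t − x² = 0: t = (√(D_R² + v_R²x²) − D_R)/v_R².
√(D_R² + v_R²x²) = √(0.03117² + 0.03064² × 19.0²) = 0.5830; v_R² = 0.0009388.
t = (0.5830 − 0.03117)/0.0009388 = 588 days.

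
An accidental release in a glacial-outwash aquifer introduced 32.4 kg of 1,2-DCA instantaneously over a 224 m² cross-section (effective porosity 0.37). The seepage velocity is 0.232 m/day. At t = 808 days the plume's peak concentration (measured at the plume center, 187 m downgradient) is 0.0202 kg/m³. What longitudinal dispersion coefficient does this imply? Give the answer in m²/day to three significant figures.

0.0369 m²/day

At the plume center C_max = M/(n_e·A·√(4πDt)), so D = M²/(4πt·(n_e·A·C_max)²).
n_e·A·C_max = 0.37 × 224 × 0.0202 = 1.674 kg/m.
D = 32.4²/(4π × 808 × 1.674²) = 0.0369 m²/day.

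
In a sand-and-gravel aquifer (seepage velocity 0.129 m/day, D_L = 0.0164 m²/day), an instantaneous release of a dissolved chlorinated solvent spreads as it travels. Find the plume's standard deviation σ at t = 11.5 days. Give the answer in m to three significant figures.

Dispersive spreading gives a Gaussian with σ² = 2Dt; advection only shifts the center.
σ = √(2 × 0.0164 × 11.5) = 0.614 m.

0.614 m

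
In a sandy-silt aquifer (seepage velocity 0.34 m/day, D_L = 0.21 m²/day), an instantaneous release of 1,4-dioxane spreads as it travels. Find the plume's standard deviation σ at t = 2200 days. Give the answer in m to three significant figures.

Dispersive spreading gives a Gaussian with σ² = 2Dt; advection only shifts the center.
σ = √(2 × 0.21 × 2200) = 30.4 m.

30.4 m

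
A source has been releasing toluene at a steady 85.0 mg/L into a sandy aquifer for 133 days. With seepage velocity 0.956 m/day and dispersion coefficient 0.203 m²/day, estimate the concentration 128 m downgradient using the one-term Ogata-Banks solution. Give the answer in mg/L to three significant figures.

For a continuous step input, C/C₀ ≈ ½·erfc((x−vt)/(2√(Dt))).
vt = 0.956 × 133 = 127.148 m and 2√(Dt) = 2√(0.203 × 133) = 10.39 m.
Argument (x−vt)/(2√(Dt)) = (128 − 127.148)/10.39 = 0.08200; ½·erfc(0.08200) = 0.4538.
C = 85.0 × 0.4538 = 38.6 mg/L.

38.6 mg/L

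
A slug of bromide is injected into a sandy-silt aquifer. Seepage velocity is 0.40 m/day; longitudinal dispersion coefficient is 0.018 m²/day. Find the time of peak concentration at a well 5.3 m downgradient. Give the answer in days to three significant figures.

For the 1D instantaneous-source solution, setting ∂C/∂t = 0 at fixed x gives v²t² + 2Dt − x² = 0, so t = (√(D² + v²x²) − D)/v².
√(D² + v²x²) = √(0.018² + 0.40² × 5.3²) = 2.120; v² = 0.16.
t = (2.120 − 0.018)/0.16 = 13.1 days (vs. the pure-advection estimate x/v = 13.2 d).

13.1 days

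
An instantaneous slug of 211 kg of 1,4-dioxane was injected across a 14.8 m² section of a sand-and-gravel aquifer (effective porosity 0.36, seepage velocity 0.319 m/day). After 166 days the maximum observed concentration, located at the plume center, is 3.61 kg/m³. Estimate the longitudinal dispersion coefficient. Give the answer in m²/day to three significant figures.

0.0577 m²/day

At the plume center C_max = M/(n_e·A·√(4πDt)), so D = M²/(4πt·(n_e·A·C_max)²).
n_e·A·C_max = 0.36 × 14.8 × 3.61 = 19.23 kg/m.
D = 211²/(4π × 166 × 19.23²) = 0.0577 m²/day.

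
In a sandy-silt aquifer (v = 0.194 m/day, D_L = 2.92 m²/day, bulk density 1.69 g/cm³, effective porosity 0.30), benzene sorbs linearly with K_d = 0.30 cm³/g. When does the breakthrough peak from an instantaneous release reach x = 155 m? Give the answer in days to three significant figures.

Retardation factor R = 1 + ρ_b·K_d/n = 1 + 1.69 × 0.30/0.30 = 2.690.
Sorption retards both mechanisms: v_R = v/R = 0.07212 m/day, D_R = D/R = 1.086 m²/day.
Peak time from v_R²t² + 2D_R t − x² = 0: t = (√(D_R² + v_R²x²) − D_R)/v_R².
√(D_R² + v_R²x²) = √(1.086² + 0.07212² × 155²) = 11.23; v_R² = 0.005201.
t = (11.23 − 1.086)/0.005201 = 1950 days.

1950 days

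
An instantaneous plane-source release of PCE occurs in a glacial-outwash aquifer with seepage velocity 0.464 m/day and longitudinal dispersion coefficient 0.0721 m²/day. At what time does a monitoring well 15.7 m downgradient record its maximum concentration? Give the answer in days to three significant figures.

For the 1D instantaneous-source solution, setting ∂C/∂t = 0 at fixed x gives v²t² + 2Dt − x² = 0, so t = (√(D² + v²x²) − D)/v².
√(D² + v²x²) = √(0.0721² + 0.464² × 15.7²) = 7.285; v² = 0.215296.
t = (7.285 − 0.0721)/0.215296 = 33.5 days (vs. the pure-advection estimate x/v = 33.8 d).

33.5 days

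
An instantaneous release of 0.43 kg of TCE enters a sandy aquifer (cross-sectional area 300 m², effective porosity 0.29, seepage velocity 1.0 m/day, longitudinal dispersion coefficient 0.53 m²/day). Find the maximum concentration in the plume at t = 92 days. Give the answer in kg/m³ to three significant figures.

The peak of an instantaneous 1D plume sits at x = vt; there the Gaussian factor is 1 and C_max = M/(n_e·A·√(4πDt)), where n_e·A is the pore area the mass is dissolved in.
√(4πDt) = √(4π × 0.53 × 92) = 24.75 m, so C_max = 0.43/(0.29 × 300 × 24.75) = 0.000200 kg/m³.

0.000200 kg/m³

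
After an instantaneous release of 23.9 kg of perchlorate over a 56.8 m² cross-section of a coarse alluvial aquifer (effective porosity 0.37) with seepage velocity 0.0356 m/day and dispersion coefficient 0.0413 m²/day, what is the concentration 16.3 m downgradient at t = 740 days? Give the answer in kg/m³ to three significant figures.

0.0254 kg/m³

For an instantaneous plane source, C(x,t) = M/(n_e·A·√(4πDt)) · exp(−(x−vt)²/(4Dt)), with n_e·A the pore (flow) area.
Plume center vt = 0.0356 × 740 = 26.344 m, so the well at 16.3 m is 10.044 m upgradient of the peak.
√(4πDt) = 19.60 m, giving peak height M/(n_e·A·√(4πDt)) = 23.9/(0.37 × 56.8 × 19.60) = 0.05802 kg/m³.
(x−vt)²/(4Dt) = (-10.044)²/(4 × 0.0413 × 740) = 0.8252; exp(−0.8252) = 0.4381.
C = 0.05802 × 0.4381 = 0.0254 kg/m³.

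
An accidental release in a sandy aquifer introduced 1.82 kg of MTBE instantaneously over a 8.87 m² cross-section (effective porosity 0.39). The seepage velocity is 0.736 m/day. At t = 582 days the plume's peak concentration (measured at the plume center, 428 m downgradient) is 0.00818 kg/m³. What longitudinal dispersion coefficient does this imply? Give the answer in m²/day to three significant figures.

At the plume center C_max = M/(n_e·A·√(4πDt)), so D = M²/(4πt·(n_e·A·C_max)²).
n_e·A·C_max = 0.39 × 8.87 × 0.00818 = 0.02830 kg/m.
D = 1.82²/(4π × 582 × 0.02830²) = 0.566 m²/day.

0.566 m²/day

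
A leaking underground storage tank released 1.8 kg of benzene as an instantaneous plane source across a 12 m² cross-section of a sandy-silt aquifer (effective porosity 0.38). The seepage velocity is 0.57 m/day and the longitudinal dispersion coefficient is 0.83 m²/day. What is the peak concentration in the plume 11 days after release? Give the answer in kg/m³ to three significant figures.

0.0369 kg/m³

The peak of an instantaneous 1D plume sits at x = vt; there the Gaussian factor is 1 and C_max = M/(n_e·A·√(4πDt)), where n_e·A is the pore area the mass is dissolved in.
√(4πDt) = √(4π × 0.83 × 11) = 10.71 m, so C_max = 1.8/(0.38 × 12 × 10.71) = 0.0369 kg/m³.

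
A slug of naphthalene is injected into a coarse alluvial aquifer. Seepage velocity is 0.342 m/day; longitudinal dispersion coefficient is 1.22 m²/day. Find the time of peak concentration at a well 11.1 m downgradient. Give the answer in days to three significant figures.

For the 1D instantaneous-source solution, setting ∂C/∂t = 0 at fixed x gives v²t² + 2Dt − x² = 0, so t = (√(D² + v²x²) − D)/v².
√(D² + v²x²) = √(1.22² + 0.342² × 11.1²) = 3.987; v² = 0.116964.
t = (3.987 − 1.22)/0.116964 = 23.7 days (vs. the pure-advection estimate x/v = 32.5 d).

23.7 days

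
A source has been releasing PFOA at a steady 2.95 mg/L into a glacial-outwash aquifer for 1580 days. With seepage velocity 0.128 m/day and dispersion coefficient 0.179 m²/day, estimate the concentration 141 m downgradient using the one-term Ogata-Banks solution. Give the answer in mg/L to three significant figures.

2.94 mg/L

For a continuous step input, C/C₀ ≈ ½·erfc((x−vt)/(2√(Dt))).
vt = 0.128 × 1580 = 202.24 m and 2√(Dt) = 2√(0.179 × 1580) = 33.63 m.
Argument (x−vt)/(2√(Dt)) = (141 − 202.24)/33.63 = -1.821; ½·erfc(-1.821) = 0.9950.
C = 2.95 × 0.9950 = 2.94 mg/L.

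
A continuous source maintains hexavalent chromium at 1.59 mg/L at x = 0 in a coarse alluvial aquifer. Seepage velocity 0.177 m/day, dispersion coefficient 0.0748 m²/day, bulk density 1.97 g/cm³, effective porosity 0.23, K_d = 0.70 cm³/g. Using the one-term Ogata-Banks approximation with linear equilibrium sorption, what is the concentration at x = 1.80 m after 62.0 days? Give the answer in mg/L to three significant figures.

0.668 mg/L

Retardation factor R = 1 + ρ_b·K_d/n = 1 + 1.97 × 0.70/0.23 = 6.996.
Sorption retards both mechanisms: v_R = v/R = 0.02530 m/day, D_R = D/R = 0.01069 m²/day.
v_R·t = 0.02530 × 62.0 = 1.5686 m; 2√(D_R t) = 1.628 m; argument = (1.80 − 1.5686)/1.628 = 0.1421.
C = C₀ × ½·erfc(0.1421) = 1.59 × 0.4204 = 0.668 mg/L.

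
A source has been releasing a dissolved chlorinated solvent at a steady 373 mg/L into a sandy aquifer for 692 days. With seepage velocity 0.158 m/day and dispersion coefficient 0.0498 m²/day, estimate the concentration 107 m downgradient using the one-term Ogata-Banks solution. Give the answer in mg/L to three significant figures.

For a continuous step input, C/C₀ ≈ ½·erfc((x−vt)/(2√(Dt))).
vt = 0.158 × 692 = 109.336 m and 2√(Dt) = 2√(0.0498 × 692) = 11.74 m.
Argument (x−vt)/(2√(Dt)) = (107 − 109.336)/11.74 = -0.1990; ½·erfc(-0.1990) = 0.6108.
C = 373 × 0.6108 = 228 mg/L.

228 mg/L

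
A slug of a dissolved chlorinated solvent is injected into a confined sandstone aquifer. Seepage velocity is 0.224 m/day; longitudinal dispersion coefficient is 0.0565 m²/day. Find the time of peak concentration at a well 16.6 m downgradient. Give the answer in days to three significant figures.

For the 1D instantaneous-source solution, setting ∂C/∂t = 0 at fixed x gives v²t² + 2Dt − x² = 0, so t = (√(D² + v²x²) − D)/v².
√(D² + v²x²) = √(0.0565² + 0.224² × 16.6²) = 3.719; v² = 0.050176.
t = (3.719 − 0.0565)/0.050176 = 73.0 days (vs. the pure-advection estimate x/v = 74.1 d).

73.0 days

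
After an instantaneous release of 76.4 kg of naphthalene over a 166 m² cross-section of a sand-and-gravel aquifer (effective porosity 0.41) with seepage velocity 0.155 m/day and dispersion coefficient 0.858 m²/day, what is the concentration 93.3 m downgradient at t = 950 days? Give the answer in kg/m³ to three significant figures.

0.00454 kg/m³

For an instantaneous plane source, C(x,t) = M/(n_e·A·√(4πDt)) · exp(−(x−vt)²/(4Dt)), with n_e·A the pore (flow) area.
Plume center vt = 0.155 × 950 = 147.25 m, so the well at 93.3 m is 53.95 m upgradient of the peak.
√(4πDt) = 101.2 m, giving peak height M/(n_e·A·√(4πDt)) = 76.4/(0.41 × 166 × 101.2) = 0.01109 kg/m³.
(x−vt)²/(4Dt) = (-53.95)²/(4 × 0.858 × 950) = 0.8927; exp(−0.8927) = 0.4095.
C = 0.01109 × 0.4095 = 0.00454 kg/m³.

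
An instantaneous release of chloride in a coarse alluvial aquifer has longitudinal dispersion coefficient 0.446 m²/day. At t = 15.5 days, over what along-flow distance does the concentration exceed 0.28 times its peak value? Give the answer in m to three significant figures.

The plume is Gaussian with σ = √(2Dt) = √(2 × 0.446 × 15.5) = 3.718 m.
C/C_peak = exp(−Δx²/(2σ²)) = 0.28 ⇒ Δx = σ·√(−2 ln 0.28) = 3.718 × 1.596 = 5.934 m.
Width = 2Δx = 11.9 m.

11.9 m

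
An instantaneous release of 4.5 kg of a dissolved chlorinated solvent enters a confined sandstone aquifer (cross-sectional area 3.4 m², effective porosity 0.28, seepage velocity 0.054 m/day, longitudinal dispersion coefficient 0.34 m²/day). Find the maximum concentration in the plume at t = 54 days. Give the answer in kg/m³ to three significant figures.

0.311 kg/m³

The peak of an instantaneous 1D plume sits at x = vt; there the Gaussian factor is 1 and C_max = M/(n_e·A·√(4πDt)), where n_e·A is the pore area the mass is dissolved in.
√(4πDt) = √(4π × 0.34 × 54) = 15.19 m, so C_max = 4.5/(0.28 × 3.4 × 15.19) = 0.311 kg/m³.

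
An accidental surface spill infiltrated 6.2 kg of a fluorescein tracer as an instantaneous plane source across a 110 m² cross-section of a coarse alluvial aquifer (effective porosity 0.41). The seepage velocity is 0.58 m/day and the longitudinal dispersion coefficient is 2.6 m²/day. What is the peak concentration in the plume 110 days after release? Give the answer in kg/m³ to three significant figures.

0.00229 kg/m³

The peak of an instantaneous 1D plume sits at x = vt; there the Gaussian factor is 1 and C_max = M/(n_e·A·√(4πDt)), where n_e·A is the pore area the mass is dissolved in.
√(4πDt) = √(4π × 2.6 × 110) = 59.95 m, so C_max = 6.2/(0.41 × 110 × 59.95) = 0.00229 kg/m³.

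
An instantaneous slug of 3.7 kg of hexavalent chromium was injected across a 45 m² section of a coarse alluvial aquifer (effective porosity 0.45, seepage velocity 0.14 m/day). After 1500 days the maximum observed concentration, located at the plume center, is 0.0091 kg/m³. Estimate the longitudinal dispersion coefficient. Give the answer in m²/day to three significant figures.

0.0214 m²/day

At the plume center C_max = M/(n_e·A·√(4πDt)), so D = M²/(4πt·(n_e·A·C_max)²).
n_e·A·C_max = 0.45 × 45 × 0.0091 = 0.1843 kg/m.
D = 3.7²/(4π × 1500 × 0.1843²) = 0.0214 m²/day.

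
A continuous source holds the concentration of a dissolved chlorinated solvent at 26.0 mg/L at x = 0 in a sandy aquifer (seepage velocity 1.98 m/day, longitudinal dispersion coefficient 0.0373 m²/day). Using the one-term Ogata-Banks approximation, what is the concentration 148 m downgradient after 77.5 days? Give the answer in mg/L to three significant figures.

For a continuous step input, C/C₀ ≈ ½·erfc((x−vt)/(2√(Dt))).
vt = 1.98 × 77.5 = 153.45 m and 2√(Dt) = 2√(0.0373 × 77.5) = 3.400 m.
Argument (x−vt)/(2√(Dt)) = (148 − 153.45)/3.400 = -1.603; ½·erfc(-1.603) = 0.9883.
C = 26.0 × 0.9883 = 25.7 mg/L.

25.7 mg/L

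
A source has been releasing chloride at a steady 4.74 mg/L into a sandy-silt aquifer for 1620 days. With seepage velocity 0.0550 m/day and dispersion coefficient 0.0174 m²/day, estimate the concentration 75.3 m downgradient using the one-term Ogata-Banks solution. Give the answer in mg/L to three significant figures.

For a continuous step input, C/C₀ ≈ ½·erfc((x−vt)/(2√(Dt))).
vt = 0.0550 × 1620 = 89.1 m and 2√(Dt) = 2√(0.0174 × 1620) = 10.62 m.
Argument (x−vt)/(2√(Dt)) = (75.3 − 89.1)/10.62 = -1.299; ½·erfc(-1.299) = 0.9669.
C = 4.74 × 0.9669 = 4.58 mg/L.

4.58 mg/L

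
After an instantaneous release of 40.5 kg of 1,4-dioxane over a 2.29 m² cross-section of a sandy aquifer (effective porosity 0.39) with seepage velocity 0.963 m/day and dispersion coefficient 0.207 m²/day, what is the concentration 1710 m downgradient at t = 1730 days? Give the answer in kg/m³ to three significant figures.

0.175 kg/m³

For an instantaneous plane source, C(x,t) = M/(n_e·A·√(4πDt)) · exp(−(x−vt)²/(4Dt)), with n_e·A the pore (flow) area.
Plume center vt = 0.963 × 1730 = 1665.99 m, so the well at 1710 m is 44.01 m downgradient of the peak.
√(4πDt) = 67.08 m, giving peak height M/(n_e·A·√(4πDt)) = 40.5/(0.39 × 2.29 × 67.08) = 0.6760 kg/m³.
(x−vt)²/(4Dt) = (44.01)²/(4 × 0.207 × 1730) = 1.352; exp(−1.352) = 0.2587.
C = 0.6760 × 0.2587 = 0.175 kg/m³.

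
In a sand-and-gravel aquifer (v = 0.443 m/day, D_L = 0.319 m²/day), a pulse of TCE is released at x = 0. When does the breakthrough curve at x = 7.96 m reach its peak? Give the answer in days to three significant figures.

16.4 days

For the 1D instantaneous-source solution, setting ∂C/∂t = 0 at fixed x gives v²t² + 2Dt − x² = 0, so t = (√(D² + v²x²) − D)/v².
√(D² + v²x²) = √(0.319² + 0.443² × 7.96²) = 3.541; v² = 0.196249.
t = (3.541 − 0.319)/0.196249 = 16.4 days (vs. the pure-advection estimate x/v = 18.0 d).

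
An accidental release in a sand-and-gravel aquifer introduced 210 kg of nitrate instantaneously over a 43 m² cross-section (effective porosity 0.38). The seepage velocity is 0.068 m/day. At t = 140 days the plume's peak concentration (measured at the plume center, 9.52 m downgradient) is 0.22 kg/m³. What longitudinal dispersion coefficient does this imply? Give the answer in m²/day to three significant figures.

1.94 m²/day

At the plume center C_max = M/(n_e·A·√(4πDt)), so D = M²/(4πt·(n_e·A·C_max)²).
n_e·A·C_max = 0.38 × 43 × 0.22 = 3.595 kg/m.
D = 210²/(4π × 140 × 3.595²) = 1.94 m²/day.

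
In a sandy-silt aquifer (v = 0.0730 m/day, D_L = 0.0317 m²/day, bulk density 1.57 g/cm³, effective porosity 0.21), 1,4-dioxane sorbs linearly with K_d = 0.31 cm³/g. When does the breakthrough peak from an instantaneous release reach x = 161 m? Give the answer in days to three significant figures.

7300 days

Retardation factor R = 1 + ρ_b·K_d/n = 1 + 1.57 × 0.31/0.21 = 3.318.
Sorption retards both mechanisms: v_R = v/R = 0.02200 m/day, D_R = D/R = 0.009554 m²/day.
Peak time from v_R²t² + 2D_R t − x² = 0: t = (√(D_R² + v_R²x²) − D_R)/v_R².
√(D_R² + v_R²x²) = √(0.009554² + 0.02200² × 161²) = 3.542; v_R² = 0.0004840.
t = (3.542 − 0.009554)/0.0004840 = 7300 days.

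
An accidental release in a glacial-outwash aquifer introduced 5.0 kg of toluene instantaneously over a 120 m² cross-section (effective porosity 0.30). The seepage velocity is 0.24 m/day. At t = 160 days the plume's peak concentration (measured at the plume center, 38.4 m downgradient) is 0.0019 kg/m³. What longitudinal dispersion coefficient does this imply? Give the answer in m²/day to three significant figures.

2.66 m²/day

At the plume center C_max = M/(n_e·A·√(4πDt)), so D = M²/(4πt·(n_e·A·C_max)²).
n_e·A·C_max = 0.30 × 120 × 0.0019 = 0.06840 kg/m.
D = 5.0²/(4π × 160 × 0.06840²) = 2.66 m²/day.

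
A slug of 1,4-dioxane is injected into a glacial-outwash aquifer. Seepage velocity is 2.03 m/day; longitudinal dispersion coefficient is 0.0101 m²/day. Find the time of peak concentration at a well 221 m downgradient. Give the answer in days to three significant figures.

109 days

For the 1D instantaneous-source solution, setting ∂C/∂t = 0 at fixed x gives v²t² + 2Dt − x² = 0, so t = (√(D² + v²x²) − D)/v².
√(D² + v²x²) = √(0.0101² + 2.03² × 221²) = 448.6; v² = 4.1209.
t = (448.6 − 0.0101)/4.1209 = 109 days (vs. the pure-advection estimate x/v = 109 d).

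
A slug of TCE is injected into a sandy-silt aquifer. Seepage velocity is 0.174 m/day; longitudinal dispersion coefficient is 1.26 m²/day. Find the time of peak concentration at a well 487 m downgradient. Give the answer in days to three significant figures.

2760 days

For the 1D instantaneous-source solution, setting ∂C/∂t = 0 at fixed x gives v²t² + 2Dt − x² = 0, so t = (√(D² + v²x²) − D)/v².
√(D² + v²x²) = √(1.26² + 0.174² × 487²) = 84.75; v² = 0.030276.
t = (84.75 − 1.26)/0.030276 = 2760 days (vs. the pure-advection estimate x/v = 2800 d).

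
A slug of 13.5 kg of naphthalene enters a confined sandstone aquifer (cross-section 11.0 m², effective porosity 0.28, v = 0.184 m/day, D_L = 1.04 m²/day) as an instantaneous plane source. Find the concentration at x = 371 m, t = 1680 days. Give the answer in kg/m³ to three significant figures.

For an instantaneous plane source, C(x,t) = M/(n_e·A·√(4πDt)) · exp(−(x−vt)²/(4Dt)), with n_e·A the pore (flow) area.
Plume center vt = 0.184 × 1680 = 309.12 m, so the well at 371 m is 61.88 m downgradient of the peak.
√(4πDt) = 148.2 m, giving peak height M/(n_e·A·√(4πDt)) = 13.5/(0.28 × 11.0 × 148.2) = 0.02958 kg/m³.
(x−vt)²/(4Dt) = (61.88)²/(4 × 1.04 × 1680) = 0.5479; exp(−0.5479) = 0.5782.
C = 0.02958 × 0.5782 = 0.0171 kg/m³.

0.0171 kg/m³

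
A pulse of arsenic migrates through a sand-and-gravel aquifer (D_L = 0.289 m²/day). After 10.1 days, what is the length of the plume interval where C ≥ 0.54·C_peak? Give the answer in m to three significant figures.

The plume is Gaussian with σ = √(2Dt) = √(2 × 0.289 × 10.1) = 2.416 m.
C/C_peak = exp(−Δx²/(2σ²)) = 0.54 ⇒ Δx = σ·√(−2 ln 0.54) = 2.416 × 1.110 = 2.682 m.
Width = 2Δx = 5.36 m.

5.36 m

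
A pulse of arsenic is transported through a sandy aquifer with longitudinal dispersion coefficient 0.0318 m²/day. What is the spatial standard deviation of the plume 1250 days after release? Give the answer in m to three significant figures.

8.92 m

Dispersive spreading gives a Gaussian with σ² = 2Dt; advection only shifts the center.
σ = √(2 × 0.0318 × 1250) = 8.92 m.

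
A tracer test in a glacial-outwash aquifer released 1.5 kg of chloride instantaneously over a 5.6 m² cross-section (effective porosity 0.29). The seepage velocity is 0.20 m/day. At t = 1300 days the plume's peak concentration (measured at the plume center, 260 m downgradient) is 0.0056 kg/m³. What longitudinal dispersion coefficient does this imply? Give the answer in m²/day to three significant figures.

1.67 m²/day

At the plume center C_max = M/(n_e·A·√(4πDt)), so D = M²/(4πt·(n_e·A·C_max)²).
n_e·A·C_max = 0.29 × 5.6 × 0.0056 = 0.009094 kg/m.
D = 1.5²/(4π × 1300 × 0.009094²) = 1.67 m²/day.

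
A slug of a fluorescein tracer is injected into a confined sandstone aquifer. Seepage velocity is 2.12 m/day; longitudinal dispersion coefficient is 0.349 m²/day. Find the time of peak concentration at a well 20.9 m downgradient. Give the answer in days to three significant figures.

9.78 days

For the 1D instantaneous-source solution, setting ∂C/∂t = 0 at fixed x gives v²t² + 2Dt − x² = 0, so t = (√(D² + v²x²) − D)/v².
√(D² + v²x²) = √(0.349² + 2.12² × 20.9²) = 44.31; v² = 4.4944.
t = (44.31 − 0.349)/4.4944 = 9.78 days (vs. the pure-advection estimate x/v = 9.86 d).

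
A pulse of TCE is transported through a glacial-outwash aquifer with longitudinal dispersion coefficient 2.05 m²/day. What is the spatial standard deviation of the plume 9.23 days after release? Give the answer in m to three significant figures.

Dispersive spreading gives a Gaussian with σ² = 2Dt; advection only shifts the center.
σ = √(2 × 2.05 × 9.23) = 6.15 m.

6.15 m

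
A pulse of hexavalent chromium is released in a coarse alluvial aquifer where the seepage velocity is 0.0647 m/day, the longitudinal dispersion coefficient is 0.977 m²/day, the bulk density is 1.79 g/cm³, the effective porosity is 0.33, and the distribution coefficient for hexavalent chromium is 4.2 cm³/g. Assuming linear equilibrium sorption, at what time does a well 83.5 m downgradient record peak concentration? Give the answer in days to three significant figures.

Retardation factor R = 1 + ρ_b·K_d/n = 1 + 1.79 × 4.2/0.33 = 23.78.
Sorption retards both mechanisms: v_R = v/R = 0.002721 m/day, D_R = D/R = 0.04108 m²/day.
Peak time from v_R²t² + 2D_R t − x² = 0: t = (√(D_R² + v_R²x²) − D_R)/v_R².
√(D_R² + v_R²x²) = √(0.04108² + 0.002721² × 83.5²) = 0.2309; v_R² = 7.404e-06.
t = (0.2309 − 0.04108)/7.404e-06 = 25600 days.

25600 days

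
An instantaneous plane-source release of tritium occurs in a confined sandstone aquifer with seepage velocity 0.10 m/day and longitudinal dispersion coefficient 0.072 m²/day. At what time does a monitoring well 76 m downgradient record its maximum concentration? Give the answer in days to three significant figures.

For the 1D instantaneous-source solution, setting ∂C/∂t = 0 at fixed x gives v²t² + 2Dt − x² = 0, so t = (√(D² + v²x²) − D)/v².
√(D² + v²x²) = √(0.072² + 0.10² × 76²) = 7.600; v² = 0.01.
t = (7.600 − 0.072)/0.01 = 753 days (vs. the pure-advection estimate x/v = 760 d).

753 days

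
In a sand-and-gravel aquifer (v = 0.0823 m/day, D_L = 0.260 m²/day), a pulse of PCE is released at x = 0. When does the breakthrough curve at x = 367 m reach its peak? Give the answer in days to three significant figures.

4420 days

For the 1D instantaneous-source solution, setting ∂C/∂t = 0 at fixed x gives v²t² + 2Dt − x² = 0, so t = (√(D² + v²x²) − D)/v².
√(D² + v²x²) = √(0.260² + 0.0823² × 367²) = 30.21; v² = 0.00677329.
t = (30.21 − 0.260)/0.00677329 = 4420 days (vs. the pure-advection estimate x/v = 4460 d).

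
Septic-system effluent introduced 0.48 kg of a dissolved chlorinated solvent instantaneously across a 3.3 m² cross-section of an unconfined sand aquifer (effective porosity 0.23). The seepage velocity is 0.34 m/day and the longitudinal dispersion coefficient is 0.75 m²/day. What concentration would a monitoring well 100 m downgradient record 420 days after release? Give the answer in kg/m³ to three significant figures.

0.00235 kg/m³

For an instantaneous plane source, C(x,t) = M/(n_e·A·√(4πDt)) · exp(−(x−vt)²/(4Dt)), with n_e·A the pore (flow) area.
Plume center vt = 0.34 × 420 = 142.8 m, so the well at 100 m is 42.8 m upgradient of the peak.
√(4πDt) = 62.92 m, giving peak height M/(n_e·A·√(4πDt)) = 0.48/(0.23 × 3.3 × 62.92) = 0.01005 kg/m³.
(x−vt)²/(4Dt) = (-42.8)²/(4 × 0.75 × 420) = 1.454; exp(−1.454) = 0.2336.
C = 0.01005 × 0.2336 = 0.00235 kg/m³.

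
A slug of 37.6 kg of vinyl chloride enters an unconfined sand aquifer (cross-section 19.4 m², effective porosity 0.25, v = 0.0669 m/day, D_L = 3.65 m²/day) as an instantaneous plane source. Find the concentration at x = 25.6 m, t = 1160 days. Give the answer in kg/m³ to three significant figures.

0.0286 kg/m³

For an instantaneous plane source, C(x,t) = M/(n_e·A·√(4πDt)) · exp(−(x−vt)²/(4Dt)), with n_e·A the pore (flow) area.
Plume center vt = 0.0669 × 1160 = 77.604 m, so the well at 25.6 m is 52.004 m upgradient of the peak.
√(4πDt) = 230.7 m, giving peak height M/(n_e·A·√(4πDt)) = 37.6/(0.25 × 19.4 × 230.7) = 0.03360 kg/m³.
(x−vt)²/(4Dt) = (-52.004)²/(4 × 3.65 × 1160) = 0.1597; exp(−0.1597) = 0.8524.
C = 0.03360 × 0.8524 = 0.0286 kg/m³.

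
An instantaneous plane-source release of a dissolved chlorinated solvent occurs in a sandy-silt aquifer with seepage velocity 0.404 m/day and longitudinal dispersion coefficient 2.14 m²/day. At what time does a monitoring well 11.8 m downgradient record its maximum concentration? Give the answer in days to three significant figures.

18.9 days

For the 1D instantaneous-source solution, setting ∂C/∂t = 0 at fixed x gives v²t² + 2Dt − x² = 0, so t = (√(D² + v²x²) − D)/v².
√(D² + v²x²) = √(2.14² + 0.404² × 11.8²) = 5.225; v² = 0.163216.
t = (5.225 − 2.14)/0.163216 = 18.9 days (vs. the pure-advection estimate x/v = 29.2 d).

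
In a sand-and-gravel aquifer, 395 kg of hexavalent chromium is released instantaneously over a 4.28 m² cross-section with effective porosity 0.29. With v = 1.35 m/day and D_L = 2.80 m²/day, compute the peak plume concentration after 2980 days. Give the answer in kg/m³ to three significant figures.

0.983 kg/m³

The peak of an instantaneous 1D plume sits at x = vt; there the Gaussian factor is 1 and C_max = M/(n_e·A·√(4πDt)), where n_e·A is the pore area the mass is dissolved in.
√(4πDt) = √(4π × 2.80 × 2980) = 323.8 m, so C_max = 395/(0.29 × 4.28 × 323.8) = 0.983 kg/m³.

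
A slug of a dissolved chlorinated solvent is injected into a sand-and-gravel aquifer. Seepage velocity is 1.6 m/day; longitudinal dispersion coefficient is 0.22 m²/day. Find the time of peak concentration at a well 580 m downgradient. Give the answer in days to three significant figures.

For the 1D instantaneous-source solution, setting ∂C/∂t = 0 at fixed x gives v²t² + 2Dt − x² = 0, so t = (√(D² + v²x²) − D)/v².
√(D² + v²x²) = √(0.22² + 1.6² × 580²) = 928.0; v² = 2.56.
t = (928.0 − 0.22)/2.56 = 362 days (vs. the pure-advection estimate x/v = 362 d).

362 days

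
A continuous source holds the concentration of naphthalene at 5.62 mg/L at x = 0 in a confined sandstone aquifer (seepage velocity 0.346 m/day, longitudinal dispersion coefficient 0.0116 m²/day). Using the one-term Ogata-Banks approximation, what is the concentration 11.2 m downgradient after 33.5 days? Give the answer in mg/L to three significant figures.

3.77 mg/L

For a continuous step input, C/C₀ ≈ ½·erfc((x−vt)/(2√(Dt))).
vt = 0.346 × 33.5 = 11.591 m and 2√(Dt) = 2√(0.0116 × 33.5) = 1.247 m.
Argument (x−vt)/(2√(Dt)) = (11.2 − 11.591)/1.247 = -0.3136; ½·erfc(-0.3136) = 0.6713.
C = 5.62 × 0.6713 = 3.77 mg/L.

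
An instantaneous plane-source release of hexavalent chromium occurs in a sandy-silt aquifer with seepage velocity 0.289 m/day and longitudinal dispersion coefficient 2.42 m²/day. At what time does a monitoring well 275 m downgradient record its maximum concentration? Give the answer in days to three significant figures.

For the 1D instantaneous-source solution, setting ∂C/∂t = 0 at fixed x gives v²t² + 2Dt − x² = 0, so t = (√(D² + v²x²) − D)/v².
√(D² + v²x²) = √(2.42² + 0.289² × 275²) = 79.51; v² = 0.083521.
t = (79.51 − 2.42)/0.083521 = 923 days (vs. the pure-advection estimate x/v = 952 d).

923 days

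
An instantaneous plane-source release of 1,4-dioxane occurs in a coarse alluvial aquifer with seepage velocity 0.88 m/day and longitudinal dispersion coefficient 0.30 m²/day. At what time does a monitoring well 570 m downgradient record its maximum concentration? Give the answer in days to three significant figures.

647 days

For the 1D instantaneous-source solution, setting ∂C/∂t = 0 at fixed x gives v²t² + 2Dt − x² = 0, so t = (√(D² + v²x²) − D)/v².
√(D² + v²x²) = √(0.30² + 0.88² × 570²) = 501.6; v² = 0.7744.
t = (501.6 − 0.30)/0.7744 = 647 days (vs. the pure-advection estimate x/v = 648 d).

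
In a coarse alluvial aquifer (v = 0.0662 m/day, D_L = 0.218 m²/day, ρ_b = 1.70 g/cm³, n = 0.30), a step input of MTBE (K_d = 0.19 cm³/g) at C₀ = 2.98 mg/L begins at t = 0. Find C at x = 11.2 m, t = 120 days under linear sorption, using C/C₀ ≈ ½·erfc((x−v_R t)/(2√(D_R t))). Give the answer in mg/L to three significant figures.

Retardation factor R = 1 + ρ_b·K_d/n = 1 + 1.70 × 0.19/0.30 = 2.077.
Sorption retards both mechanisms: v_R = v/R = 0.03187 m/day, D_R = D/R = 0.1050 m²/day.
v_R·t = 0.03187 × 120 = 3.8244 m; 2√(D_R t) = 7.099 m; argument = (11.2 − 3.8244)/7.099 = 1.039.
C = C₀ × ½·erfc(1.039) = 2.98 × 0.07087 = 0.211 mg/L.

0.211 mg/L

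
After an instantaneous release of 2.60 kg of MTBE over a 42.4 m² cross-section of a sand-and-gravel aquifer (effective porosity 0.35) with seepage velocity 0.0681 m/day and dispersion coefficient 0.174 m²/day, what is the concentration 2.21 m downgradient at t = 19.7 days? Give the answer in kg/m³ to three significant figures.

For an instantaneous plane source, C(x,t) = M/(n_e·A·√(4πDt)) · exp(−(x−vt)²/(4Dt)), with n_e·A the pore (flow) area.
Plume center vt = 0.0681 × 19.7 = 1.34157 m, so the well at 2.21 m is 0.86843 m downgradient of the peak.
√(4πDt) = 6.563 m, giving peak height M/(n_e·A·√(4πDt)) = 2.60/(0.35 × 42.4 × 6.563) = 0.02670 kg/m³.
(x−vt)²/(4Dt) = (0.86843)²/(4 × 0.174 × 19.7) = 0.05500; exp(−0.05500) = 0.9465.
C = 0.02670 × 0.9465 = 0.0253 kg/m³.

0.0253 kg/m³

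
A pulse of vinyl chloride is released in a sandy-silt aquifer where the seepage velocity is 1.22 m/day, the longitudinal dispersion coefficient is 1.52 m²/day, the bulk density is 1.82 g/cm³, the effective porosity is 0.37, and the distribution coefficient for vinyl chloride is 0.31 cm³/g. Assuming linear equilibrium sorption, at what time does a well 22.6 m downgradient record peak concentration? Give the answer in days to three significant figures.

44.3 days

Retardation factor R = 1 + ρ_b·K_d/n = 1 + 1.82 × 0.31/0.37 = 2.525.
Sorption retards both mechanisms: v_R = v/R = 0.4832 m/day, D_R = D/R = 0.6020 m²/day.
Peak time from v_R²t² + 2D_R t − x² = 0: t = (√(D_R² + v_R²x²) − D_R)/v_R².
√(D_R² + v_R²x²) = √(0.6020² + 0.4832² × 22.6²) = 10.94; v_R² = 0.2335.
t = (10.94 − 0.6020)/0.2335 = 44.3 days.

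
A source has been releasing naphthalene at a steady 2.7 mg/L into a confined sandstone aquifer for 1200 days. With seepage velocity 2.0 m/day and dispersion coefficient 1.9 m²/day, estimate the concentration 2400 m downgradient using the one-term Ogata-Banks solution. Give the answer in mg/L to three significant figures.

For a continuous step input, C/C₀ ≈ ½·erfc((x−vt)/(2√(Dt))).
vt = 2.0 × 1200 = 2400 m and 2√(Dt) = 2√(1.9 × 1200) = 95.50 m.
Argument (x−vt)/(2√(Dt)) = (2400 − 2400)/95.50 = 0; ½·erfc(0) = 0.5000.
C = 2.7 × 0.5000 = 1.35 mg/L.

1.35 mg/L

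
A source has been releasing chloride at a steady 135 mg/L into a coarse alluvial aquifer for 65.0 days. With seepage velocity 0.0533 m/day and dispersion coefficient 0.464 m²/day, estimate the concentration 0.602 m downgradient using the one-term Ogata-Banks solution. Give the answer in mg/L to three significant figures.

86.9 mg/L

For a continuous step input, C/C₀ ≈ ½·erfc((x−vt)/(2√(Dt))).
vt = 0.0533 × 65.0 = 3.4645 m and 2√(Dt) = 2√(0.464 × 65.0) = 10.98 m.
Argument (x−vt)/(2√(Dt)) = (0.602 − 3.4645)/10.98 = -0.2607; ½·erfc(-0.2607) = 0.6438.
C = 135 × 0.6438 = 86.9 mg/L.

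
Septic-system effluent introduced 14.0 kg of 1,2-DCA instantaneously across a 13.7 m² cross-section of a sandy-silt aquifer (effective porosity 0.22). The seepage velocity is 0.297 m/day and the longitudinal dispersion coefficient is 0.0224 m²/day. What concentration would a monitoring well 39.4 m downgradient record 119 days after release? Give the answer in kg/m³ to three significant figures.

0.171 kg/m³

For an instantaneous plane source, C(x,t) = M/(n_e·A·√(4πDt)) · exp(−(x−vt)²/(4Dt)), with n_e·A the pore (flow) area.
Plume center vt = 0.297 × 119 = 35.343 m, so the well at 39.4 m is 4.057 m downgradient of the peak.
√(4πDt) = 5.788 m, giving peak height M/(n_e·A·√(4πDt)) = 14.0/(0.22 × 13.7 × 5.788) = 0.8025 kg/m³.
(x−vt)²/(4Dt) = (4.057)²/(4 × 0.0224 × 119) = 1.544; exp(−1.544) = 0.2135.
C = 0.8025 × 0.2135 = 0.171 kg/m³.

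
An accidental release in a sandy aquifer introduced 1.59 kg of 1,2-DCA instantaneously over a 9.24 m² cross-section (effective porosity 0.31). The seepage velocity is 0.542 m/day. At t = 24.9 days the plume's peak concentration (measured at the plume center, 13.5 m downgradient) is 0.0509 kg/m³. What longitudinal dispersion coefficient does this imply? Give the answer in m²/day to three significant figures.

0.380 m²/day

At the plume center C_max = M/(n_e·A·√(4πDt)), so D = M²/(4πt·(n_e·A·C_max)²).
n_e·A·C_max = 0.31 × 9.24 × 0.0509 = 0.1458 kg/m.
D = 1.59²/(4π × 24.9 × 0.1458²) = 0.380 m²/day.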